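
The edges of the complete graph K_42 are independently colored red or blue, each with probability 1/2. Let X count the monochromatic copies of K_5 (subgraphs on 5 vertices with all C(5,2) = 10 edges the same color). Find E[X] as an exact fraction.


Let X = Σ_S X_S over the C(42, 5) = 850668 subsets S of size 5, where X_S = 1 if the K_5 on S is monochromatic.
For a fixed S, the K_5 on S has C(5, 2) = 10 edges. P[all 10 edges red] = (1/2)^10, and likewise for blue, so P[monochromatic] = 2·(1/2)^10 = 2^{1 − 10} = 1/512.
Summing: E[X] = C(42, 5) · 2^{1 − 10} = 850668 · 1/512 = 212667/128.
Numerically: E[X] ≈ 1661.460938.

E[X] = C(42,5)·2^(1−C(5,2)) = 212667/128 ≈ 1661.460938.


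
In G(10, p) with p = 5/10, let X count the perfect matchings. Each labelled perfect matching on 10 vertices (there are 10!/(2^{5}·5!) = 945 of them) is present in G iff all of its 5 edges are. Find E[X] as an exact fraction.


K_10 has 10!/(2^{5}·5!) = 945 labelled perfect matchings.
For each such perfect matching H, let X_H = 1 if all 5 edges of H are present in G. Then P[X_H = 1] = p^{5} = (1/2)^{5} = 1/32.
By linearity: E[X] = Σ_H E[X_H] = 945 · p^{5} = 945 · 1/32 = 945/32.
Numerically: E[X] ≈ 29.53.

E[X] = 945 · (1/2)^{5} = 945/32 ≈ 29.53.


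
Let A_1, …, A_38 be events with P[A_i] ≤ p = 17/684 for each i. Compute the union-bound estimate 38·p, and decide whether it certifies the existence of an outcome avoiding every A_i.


Union bound: P[∪_{i=1}^{38} A_i] ≤ Σ_i P[A_i] ≤ 38·p = 38·(17/684) = 17/18.
Numerically: 17/18 ≈ 0.9444.
Is 17/18 < 1? YES.
Since P[∪ A_i] ≤ 17/18 < 1, the complement has P[∩ A_i^c] ≥ 1 − 17/18 = 1/18 > 0, so some outcome avoids every A_i.

38·p = 17/18 ≈ 0.9444; existence CERTIFIED by the union bound.


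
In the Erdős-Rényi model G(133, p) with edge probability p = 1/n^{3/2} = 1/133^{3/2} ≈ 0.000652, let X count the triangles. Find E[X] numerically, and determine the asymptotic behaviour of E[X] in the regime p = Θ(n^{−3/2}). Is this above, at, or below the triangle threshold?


Number of potential triangles: C(133, 3) = 383306.
Each occurs with probability p³ ≈ (0.000652)³ ≈ 2.771198e-10.
By linearity: E[X] = C(133, 3)·p³ ≈ 383306 · 2.771198e-10 ≈ 0.0001.
Since α = 3/2 > 1, p = c/n^{3/2} = o(1/n) is below the triangle threshold p ~ 1/n. Asymptotically E[X] ~ (c³/6)·n^{3(1−α)} = (1³/6)·n^{-1.5} → 0, so by Markov's inequality G has no triangles w.h.p.

E[X] ≈ 0.0001; in regime p = Θ(1/n^{3/2}) E[X] tends to 0 (below the triangle threshold p ~ 1/n).


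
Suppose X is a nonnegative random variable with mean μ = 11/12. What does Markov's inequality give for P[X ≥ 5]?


μ = E[X] = 11/12, a = 5.
Markov: P[X ≥ 5] ≤ μ/a = (11/12)/5 = 11/60.
Numerically: ≈ 0.183333.
(Since a = 5 > μ = 0.916667, the bound 11/60 is < 1 and informative.)

P[X ≥ 5] ≤ 11/60 ≈ 0.183333.


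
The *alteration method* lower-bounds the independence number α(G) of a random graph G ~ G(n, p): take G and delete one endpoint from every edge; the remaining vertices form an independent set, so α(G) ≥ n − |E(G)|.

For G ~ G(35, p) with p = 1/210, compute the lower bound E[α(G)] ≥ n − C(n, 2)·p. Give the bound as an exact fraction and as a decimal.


E[|E(G)|] = C(35, 2)·p = 595 · (1/210) = 17/6.
E[α(G)] ≥ n − E[|E(G)|] = 35 − 17/6 = 193/6.
Numerically: ≈ 32.1667.
(This is only a lower bound; the true E[α(G)] may be larger.)

E[α(G)] ≥ 193/6 ≈ 32.1667.


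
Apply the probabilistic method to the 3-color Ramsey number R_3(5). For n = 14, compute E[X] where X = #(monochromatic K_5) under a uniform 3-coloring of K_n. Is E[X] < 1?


E[X] = C(14, 5) · 3^{1 − 10} = 2002 · 3^{−9} = 2002/19683.
As a reduced fraction: E[X] = 2002/19683 ≈ 0.1017.
Is E[X] < 1? YES.
Since E[X] < 1, there exists a 3-coloring of K_{14} with no monochromatic K_5; hence R_3(5) > 14.

E[X] = 2002/19683 ≈ 0.1017; E[X] < 1, so R_3(5) > 14.


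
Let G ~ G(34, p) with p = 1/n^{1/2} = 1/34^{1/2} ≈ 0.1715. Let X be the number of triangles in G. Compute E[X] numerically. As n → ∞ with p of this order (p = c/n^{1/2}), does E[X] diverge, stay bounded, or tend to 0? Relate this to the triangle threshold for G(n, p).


Number of potential triangles: C(34, 3) = 5984.
Each occurs with probability p³ ≈ (0.1715)³ ≈ 5.0440760e-03.
By linearity: E[X] = C(34, 3)·p³ ≈ 5984 · 5.0440760e-03 ≈ 30.18375.
Since α = 1/2 < 1, p = c/n^{1/2} ≫ 1/n is above the triangle threshold p ~ 1/n. Asymptotically E[X] ~ (c³/6)·n^{3(1−α)} = (1³/6)·n^{1.5} → ∞; triangles are abundant w.h.p.

E[X] ≈ 30.18375; in regime p = Θ(1/n^{1/2}) E[X] diverges (above the triangle threshold p ~ 1/n).


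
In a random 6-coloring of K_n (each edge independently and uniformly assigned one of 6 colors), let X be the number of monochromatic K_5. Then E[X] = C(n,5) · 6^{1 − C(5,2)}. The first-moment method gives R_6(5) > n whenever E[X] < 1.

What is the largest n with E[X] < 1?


We need C(n, 5) · 6^{1 − 10} < 1, i.e. C(n, 5) < 6^{10 − 1} = 10077696.
Check values of n near the boundary:
  n = 61: C(61, 5) = 5949147; 5949147 < 10077696? YES
  n = 62: C(62, 5) = 6471002; 6471002 < 10077696? YES
  n = 63: C(63, 5) = 7028847; 7028847 < 10077696? YES
  n = 64: C(64, 5) = 7624512; 7624512 < 10077696? YES
  n = 65: C(65, 5) = 8259888; 8259888 < 10077696? YES
  n = 66: C(66, 5) = 8936928; 8936928 < 10077696? YES
  n = 67: C(67, 5) = 9657648; 9657648 < 10077696? YES
  n = 68: C(68, 5) = 10424128; 10424128 < 10077696? NO
  n = 69: C(69, 5) = 11238513; 11238513 < 10077696? NO
The largest n with C(n, 5) < 10077696 is n = 67 (where E[X] = 67067/69984 ≈ 0.958319). Hence R_6(5) > 67, i.e. R_6(5) ≥ 68.

Largest n = 67; hence R_6(5) > 67.


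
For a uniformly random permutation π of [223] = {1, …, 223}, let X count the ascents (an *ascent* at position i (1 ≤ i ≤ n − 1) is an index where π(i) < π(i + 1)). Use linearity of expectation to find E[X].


Write X = Σ X_I over i = 1, …, 222, with X_I the indicator of one ascent.
There are 222 indicators.
For each fixed i, the pair (π(i), π(i+1)) is a uniformly random ordered pair of distinct values from {1, …, 223}; by symmetry P[π(i) < π(i+1)] = 1/2.
By linearity: E[X] = 222 · (1/2) = (223 − 1) · (1/2) = 111 ≈ 111.000000.

E[X] = 111 = 111.000000.


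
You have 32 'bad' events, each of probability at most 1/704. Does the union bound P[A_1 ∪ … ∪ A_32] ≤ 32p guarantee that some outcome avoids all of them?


Union bound: P[∪_{i=1}^{32} A_i] ≤ Σ_i P[A_i] ≤ 32·p = 32·(1/704) = 1/22.
Numerically: 1/22 ≈ 0.0455.
Is 1/22 < 1? YES.
Since P[∪ A_i] ≤ 1/22 < 1, the complement has P[∩ A_i^c] ≥ 1 − 1/22 = 21/22 > 0, so some outcome avoids every A_i.

32·p = 1/22 ≈ 0.0455; existence CERTIFIED by the union bound.


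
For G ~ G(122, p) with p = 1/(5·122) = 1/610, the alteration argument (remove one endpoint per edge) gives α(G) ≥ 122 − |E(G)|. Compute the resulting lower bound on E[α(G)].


E[|E(G)|] = C(122, 2)·p = 7381 · (1/610) = 121/10.
E[α(G)] ≥ n − E[|E(G)|] = 122 − 121/10 = 1099/10.
Numerically: ≈ 109.90000.
(This is only a lower bound; the true E[α(G)] may be larger.)

E[α(G)] ≥ 1099/10 ≈ 109.90000.


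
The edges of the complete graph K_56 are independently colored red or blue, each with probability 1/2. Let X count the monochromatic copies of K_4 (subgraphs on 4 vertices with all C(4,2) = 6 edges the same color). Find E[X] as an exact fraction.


Let X = Σ_S X_S over the C(56, 4) = 367290 subsets S of size 4, where X_S = 1 if the K_4 on S is monochromatic.
For a fixed S, the K_4 on S has C(4, 2) = 6 edges. P[all 6 edges red] = (1/2)^6, and likewise for blue, so P[monochromatic] = 2·(1/2)^6 = 2^{1 − 6} = 1/32.
By linearity: E[X] = C(56, 4) · 2^{1 − 6} = 367290 · 1/32 = 183645/16.
Numerically: E[X] ≈ 11477.8125.

E[X] = C(56,4)·2^(1−C(4,2)) = 183645/16 ≈ 11477.8125.


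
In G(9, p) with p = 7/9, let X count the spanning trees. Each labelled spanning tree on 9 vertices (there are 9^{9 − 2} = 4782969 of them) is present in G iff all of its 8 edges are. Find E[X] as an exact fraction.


K_9 has 9^{9 − 2} = 4782969 labelled spanning trees.
For each such spanning tree H, let X_H = 1 if all 8 edges of H are present in G. Then P[X_H = 1] = p^{8} = (7/9)^{8} = 5764801/43046721.
By linearity: E[X] = Σ_H E[X_H] = 4782969 · p^{8} = 4782969 · 5764801/43046721 = 5764801/9.
Numerically: E[X] ≈ 6.4053e+05.

E[X] = 4782969 · (7/9)^{8} = 5764801/9 ≈ 6.4053e+05.


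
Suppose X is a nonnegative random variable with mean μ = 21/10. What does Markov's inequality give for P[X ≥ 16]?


μ = E[X] = 21/10, a = 16.
Markov: P[X ≥ 16] ≤ μ/a = (21/10)/16 = 21/160.
Numerically: ≈ 0.1313.
(Since a = 16 > μ = 2.1000, the bound 21/160 is < 1 and informative.)

P[X ≥ 16] ≤ 21/160 ≈ 0.1313.


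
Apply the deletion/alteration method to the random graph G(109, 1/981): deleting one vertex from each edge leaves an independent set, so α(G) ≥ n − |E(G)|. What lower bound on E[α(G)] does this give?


E[|E(G)|] = C(109, 2)·p = 5886 · (1/981) = 6.
E[α(G)] ≥ n − E[|E(G)|] = 109 − 6 = 103.
Numerically: ≈ 103.000000.
(This is only a lower bound; the true E[α(G)] may be larger.)

E[α(G)] ≥ 103 ≈ 103.000000.


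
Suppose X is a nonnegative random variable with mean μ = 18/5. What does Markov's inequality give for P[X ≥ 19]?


μ = E[X] = 18/5, a = 19.
Markov: P[X ≥ 19] ≤ μ/a = (18/5)/19 = 18/95.
Numerically: ≈ 0.1895.
(Since a = 19 > μ = 3.6000, the bound 18/95 is < 1 and informative.)

P[X ≥ 19] ≤ 18/95 ≈ 0.1895.


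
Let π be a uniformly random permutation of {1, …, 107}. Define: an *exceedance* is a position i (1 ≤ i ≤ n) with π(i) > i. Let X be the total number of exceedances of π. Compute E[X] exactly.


Write X = Σ_{i=1}^{107} X_i, where X_i = 1_{π(i) > i}.
For each fixed i, π(i) is uniform over {1, …, 107} (marginal of a uniform permutation), so P[π(i) > i] = (n − i)/n. Summing: Σ_{i=1}^{107} (n − i)/n = (0 + 1 + … + 106)/107 = 107(107 − 1)/(2·107) = (107 − 1)/2.
Hence E[X] = Σ_{i=1}^{107} (107 − i)/107 = 53 ≈ 53.00000.

E[X] = 53 = 53.00000.


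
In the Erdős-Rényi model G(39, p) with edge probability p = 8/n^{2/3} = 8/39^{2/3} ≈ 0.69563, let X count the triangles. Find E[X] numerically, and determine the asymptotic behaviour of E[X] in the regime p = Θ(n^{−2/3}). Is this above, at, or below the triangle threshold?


Number of potential triangles: C(39, 3) = 9139.
Each occurs with probability p³ ≈ (0.69563)³ ≈ 3.3662064e-01.
By linearity: E[X] = C(39, 3)·p³ ≈ 9139 · 3.3662064e-01 ≈ 3076.37607.
Since α = 2/3 < 1, p = c/n^{2/3} ≫ 1/n is above the triangle threshold p ~ 1/n. Asymptotically E[X] ~ (c³/6)·n^{3(1−α)} = (8³/6)·n^{1} → ∞; triangles are abundant w.h.p.

E[X] ≈ 3076.37607; in regime p = Θ(1/n^{2/3}) E[X] diverges (above the triangle threshold p ~ 1/n).


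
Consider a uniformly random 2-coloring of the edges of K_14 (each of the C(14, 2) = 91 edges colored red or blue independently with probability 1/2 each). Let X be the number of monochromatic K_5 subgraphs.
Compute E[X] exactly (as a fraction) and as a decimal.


Let X = Σ_S X_S over the C(14, 5) = 2002 subsets S of size 5, where X_S = 1 if the K_5 on S is monochromatic.
For a fixed S, the K_5 on S has C(5, 2) = 10 edges. P[all 10 edges red] = (1/2)^10, and likewise for blue, so P[monochromatic] = 2·(1/2)^10 = 2^{1 − 10} = 1/512.
By linearity of expectation: E[X] = C(14, 5) · 2^{1 − 10} = 2002 · 1/512 = 1001/256.
Numerically: E[X] ≈ 3.91016.

E[X] = C(14,5)·2^(1−C(5,2)) = 1001/256 ≈ 3.91016.


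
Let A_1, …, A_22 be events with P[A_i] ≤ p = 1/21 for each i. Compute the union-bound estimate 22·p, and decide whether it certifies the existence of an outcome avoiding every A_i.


Union bound: P[∪_{i=1}^{22} A_i] ≤ Σ_i P[A_i] ≤ 22·p = 22·(1/21) = 22/21.
Numerically: 22/21 ≈ 1.0476190.
Is 22/21 < 1? NO.
Since the bound 22/21 is ≥ 1, the union bound is uninformative here; it does NOT by itself certify existence.

22·p = 22/21 ≈ 1.0476190; existence NOT certified by the union bound.


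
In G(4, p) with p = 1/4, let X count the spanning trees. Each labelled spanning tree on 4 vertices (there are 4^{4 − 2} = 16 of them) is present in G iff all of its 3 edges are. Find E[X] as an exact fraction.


K_4 has 4^{4 − 2} = 16 labelled spanning trees.
For each such spanning tree H, let X_H = 1 if all 3 edges of H are present in G. Then P[X_H = 1] = p^{3} = (1/4)^{3} = 1/64.
By linearity: E[X] = Σ_H E[X_H] = 16 · p^{3} = 16 · 1/64 = 1/4.
Numerically: E[X] ≈ 0.25.

E[X] = 16 · (1/4)^{3} = 1/4 ≈ 0.25.


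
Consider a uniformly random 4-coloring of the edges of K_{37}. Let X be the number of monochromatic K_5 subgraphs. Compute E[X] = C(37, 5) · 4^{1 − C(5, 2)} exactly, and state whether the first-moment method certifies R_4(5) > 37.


E[X] = C(37, 5) · 4^{1 − 10} = 435897 · 4^{−9} = 435897/262144.
As a reduced fraction: E[X] = 435897/262144 ≈ 1.6628151.
Is E[X] < 1? NO.
Since E[X] ≥ 1, the first-moment bound is inconclusive at n = 37; it does NOT by itself certify R_4(5) > 37.

E[X] = 435897/262144 ≈ 1.6628151; E[X] ≥ 1; first-moment method inconclusive here.


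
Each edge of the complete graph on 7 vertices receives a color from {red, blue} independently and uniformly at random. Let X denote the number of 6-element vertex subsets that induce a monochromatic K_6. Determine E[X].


Let X = Σ_S X_S over the C(7, 6) = 7 subsets S of size 6, where X_S = 1 if the K_6 on S is monochromatic.
For a fixed S, the K_6 on S has C(6, 2) = 15 edges. P[all 15 edges red] = (1/2)^15, and likewise for blue, so P[monochromatic] = 2·(1/2)^15 = 2^{1 − 15} = 1/16384.
By linearity of expectation: E[X] = C(7, 6) · 2^{1 − 15} = 7 · 1/16384 = 7/16384.
Numerically: E[X] ≈ 0.0004.

E[X] = C(7,6)·2^(1−C(6,2)) = 7/16384 ≈ 0.0004.


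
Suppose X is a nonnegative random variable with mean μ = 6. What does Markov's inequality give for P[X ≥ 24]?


μ = E[X] = 6, a = 24.
Markov: P[X ≥ 24] ≤ μ/a = (6)/24 = 1/4.
Numerically: ≈ 0.25000.
(Since a = 24 > μ = 6.00000, the bound 1/4 is < 1 and informative.)

P[X ≥ 24] ≤ 1/4 ≈ 0.25000.


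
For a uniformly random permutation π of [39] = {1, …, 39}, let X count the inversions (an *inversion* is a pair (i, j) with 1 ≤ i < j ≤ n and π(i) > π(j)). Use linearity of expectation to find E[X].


Write X = Σ X_I over the C(39, 2) = 741 pairs i < j, with X_I the indicator of one inversion.
There are 741 indicators.
For each fixed pair i < j, the values π(i) and π(j) are two distinct elements of {1, …, 39} in uniformly random order; by symmetry P[π(i) > π(j)] = 1/2.
By linearity: E[X] = 741 · (1/2) = C(39, 2) · (1/2) = 741/2 = 741/2 ≈ 370.500.

E[X] = 741/2 = 370.500.


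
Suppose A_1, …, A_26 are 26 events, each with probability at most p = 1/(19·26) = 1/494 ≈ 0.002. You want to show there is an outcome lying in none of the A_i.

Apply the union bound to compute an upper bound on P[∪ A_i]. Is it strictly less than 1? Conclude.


Union bound: P[∪_{i=1}^{26} A_i] ≤ Σ_i P[A_i] ≤ 26·p = 26·(1/494) = 1/19.
Numerically: 1/19 ≈ 0.053.
Is 1/19 < 1? YES.
Since P[∪ A_i] ≤ 1/19 < 1, the complement has P[∩ A_i^c] ≥ 1 − 1/19 = 18/19 > 0, so some outcome avoids every A_i.

26·p = 1/19 ≈ 0.053; existence CERTIFIED by the union bound.


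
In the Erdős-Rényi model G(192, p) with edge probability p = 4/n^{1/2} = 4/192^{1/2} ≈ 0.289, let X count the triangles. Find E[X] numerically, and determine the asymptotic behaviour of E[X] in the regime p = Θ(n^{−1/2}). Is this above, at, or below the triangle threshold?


Number of potential triangles: C(192, 3) = 1161280.
Each occurs with probability p³ ≈ (0.289)³ ≈ 2.40563e-02.
By linearity: E[X] = C(192, 3)·p³ ≈ 1161280 · 2.40563e-02 ≈ 27936.055.
Since α = 1/2 < 1, p = c/n^{1/2} ≫ 1/n is above the triangle threshold p ~ 1/n. Asymptotically E[X] ~ (c³/6)·n^{3(1−α)} = (4³/6)·n^{1.5} → ∞; triangles are abundant w.h.p.

E[X] ≈ 27936.055; in regime p = Θ(1/n^{1/2}) E[X] diverges (above the triangle threshold p ~ 1/n).


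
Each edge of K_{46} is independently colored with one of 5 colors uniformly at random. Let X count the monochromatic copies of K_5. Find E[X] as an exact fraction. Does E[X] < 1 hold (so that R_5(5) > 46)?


E[X] = C(46, 5) · 5^{1 − 10} = 1370754 · 5^{−9} = 1370754/1953125.
As a reduced fraction: E[X] = 1370754/1953125 ≈ 0.702.
Is E[X] < 1? YES.
Since E[X] < 1, there exists a 5-coloring of K_{46} with no monochromatic K_5; hence R_5(5) > 46.

E[X] = 1370754/1953125 ≈ 0.702; E[X] < 1, so R_5(5) > 46.


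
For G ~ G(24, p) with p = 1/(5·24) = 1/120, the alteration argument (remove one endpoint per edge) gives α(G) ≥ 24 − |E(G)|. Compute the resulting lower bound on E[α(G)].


E[|E(G)|] = C(24, 2)·p = 276 · (1/120) = 23/10.
E[α(G)] ≥ n − E[|E(G)|] = 24 − 23/10 = 217/10.
Numerically: ≈ 21.700.
(This is only a lower bound; the true E[α(G)] may be larger.)

E[α(G)] ≥ 217/10 ≈ 21.700.


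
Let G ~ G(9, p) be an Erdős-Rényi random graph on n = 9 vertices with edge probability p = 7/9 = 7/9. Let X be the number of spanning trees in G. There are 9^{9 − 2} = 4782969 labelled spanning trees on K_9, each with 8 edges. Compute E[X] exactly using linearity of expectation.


K_9 has 9^{9 − 2} = 4782969 labelled spanning trees.
For each such spanning tree H, let X_H = 1 if all 8 edges of H are present in G. Then P[X_H = 1] = p^{8} = (7/9)^{8} = 5764801/43046721.
Summing the indicators: E[X] = Σ_H E[X_H] = 4782969 · p^{8} = 4782969 · 5764801/43046721 = 5764801/9.
Numerically: E[X] ≈ 6.405e+05.

E[X] = 4782969 · (7/9)^{8} = 5764801/9 ≈ 6.405e+05.


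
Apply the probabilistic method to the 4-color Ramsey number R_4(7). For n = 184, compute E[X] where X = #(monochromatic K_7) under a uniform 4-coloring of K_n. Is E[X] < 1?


E[X] = C(184, 7) · 4^{1 − 21} = 1262216571096 · 4^{−20} = 1262216571096/1099511627776.
As a reduced fraction: E[X] = 157777071387/137438953472 ≈ 1.1479793.
Is E[X] < 1? NO.
Since E[X] ≥ 1, the first-moment bound is inconclusive at n = 184; it does NOT by itself certify R_4(7) > 184.

E[X] = 157777071387/137438953472 ≈ 1.1479793; E[X] ≥ 1; first-moment method inconclusive here.


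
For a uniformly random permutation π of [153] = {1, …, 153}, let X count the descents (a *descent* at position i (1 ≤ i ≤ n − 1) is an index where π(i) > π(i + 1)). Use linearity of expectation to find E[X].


Write X = Σ X_I over i = 1, …, 152, with X_I the indicator of one descent.
There are 152 indicators.
For each fixed i, the pair (π(i), π(i+1)) is a uniformly random ordered pair of distinct values from {1, …, 153}; by symmetry P[π(i) > π(i+1)] = 1/2.
By linearity: E[X] = 152 · (1/2) = (153 − 1) · (1/2) = 76 ≈ 76.0000.

E[X] = 76 = 76.0000.


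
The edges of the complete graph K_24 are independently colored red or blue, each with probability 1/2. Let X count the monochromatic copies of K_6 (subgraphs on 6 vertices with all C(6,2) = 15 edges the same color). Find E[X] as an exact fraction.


Let X = Σ_S X_S over the C(24, 6) = 134596 subsets S of size 6, where X_S = 1 if the K_6 on S is monochromatic.
For a fixed S, the K_6 on S has C(6, 2) = 15 edges. P[all 15 edges red] = (1/2)^15, and likewise for blue, so P[monochromatic] = 2·(1/2)^15 = 2^{1 − 15} = 1/16384.
By linearity: E[X] = C(24, 6) · 2^{1 − 15} = 134596 · 1/16384 = 33649/4096.
Numerically: E[X] ≈ 8.21509.

E[X] = C(24,6)·2^(1−C(6,2)) = 33649/4096 ≈ 8.21509.


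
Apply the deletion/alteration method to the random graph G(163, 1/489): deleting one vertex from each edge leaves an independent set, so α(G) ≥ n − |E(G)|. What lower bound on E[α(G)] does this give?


E[|E(G)|] = C(163, 2)·p = 13203 · (1/489) = 27.
E[α(G)] ≥ n − E[|E(G)|] = 163 − 27 = 136.
Numerically: ≈ 136.00000.
(This is only a lower bound; the true E[α(G)] may be larger.)

E[α(G)] ≥ 136 ≈ 136.00000.


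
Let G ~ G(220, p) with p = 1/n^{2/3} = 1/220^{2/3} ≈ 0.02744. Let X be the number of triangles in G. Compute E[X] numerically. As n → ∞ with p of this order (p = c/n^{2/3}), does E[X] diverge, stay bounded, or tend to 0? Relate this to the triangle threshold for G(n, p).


Number of potential triangles: C(220, 3) = 1750540.
Each occurs with probability p³ ≈ (0.02744)³ ≈ 2.066116e-05.
By linearity: E[X] = C(220, 3)·p³ ≈ 1750540 · 2.066116e-05 ≈ 36.1682.
Since α = 2/3 < 1, p = c/n^{2/3} ≫ 1/n is above the triangle threshold p ~ 1/n. Asymptotically E[X] ~ (c³/6)·n^{3(1−α)} = (1³/6)·n^{1} → ∞; triangles are abundant w.h.p.

E[X] ≈ 36.1682; in regime p = Θ(1/n^{2/3}) E[X] diverges (above the triangle threshold p ~ 1/n).


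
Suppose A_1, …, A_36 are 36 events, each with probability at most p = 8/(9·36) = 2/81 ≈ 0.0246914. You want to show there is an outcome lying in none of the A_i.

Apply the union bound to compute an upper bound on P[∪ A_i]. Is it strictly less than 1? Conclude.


Union bound: P[∪_{i=1}^{36} A_i] ≤ Σ_i P[A_i] ≤ 36·p = 36·(2/81) = 8/9.
Numerically: 8/9 ≈ 0.8888889.
Is 8/9 < 1? YES.
Since P[∪ A_i] ≤ 8/9 < 1, the complement has P[∩ A_i^c] ≥ 1 − 8/9 = 1/9 > 0, so some outcome avoids every A_i.

36·p = 8/9 ≈ 0.8888889; existence CERTIFIED by the union bound.


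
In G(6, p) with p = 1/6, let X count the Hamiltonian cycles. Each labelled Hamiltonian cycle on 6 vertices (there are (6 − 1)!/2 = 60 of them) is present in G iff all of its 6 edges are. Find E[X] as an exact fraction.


K_6 has (6 − 1)!/2 = 60 labelled Hamiltonian cycles.
For each such Hamiltonian cycle H, let X_H = 1 if all 6 edges of H are present in G. Then P[X_H = 1] = p^{6} = (1/6)^{6} = 1/46656.
By linearity of expectation: E[X] = Σ_H E[X_H] = 60 · p^{6} = 60 · 1/46656 = 5/3888.
Numerically: E[X] ≈ 0.001286.

E[X] = 60 · (1/6)^{6} = 5/3888 ≈ 0.001286.


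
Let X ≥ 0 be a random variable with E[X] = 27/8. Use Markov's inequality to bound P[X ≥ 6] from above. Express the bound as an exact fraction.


μ = E[X] = 27/8, a = 6.
Markov: P[X ≥ 6] ≤ μ/a = (27/8)/6 = 9/16.
Numerically: ≈ 0.56250.
(Since a = 6 > μ = 3.37500, the bound 9/16 is < 1 and informative.)

P[X ≥ 6] ≤ 9/16 ≈ 0.56250.


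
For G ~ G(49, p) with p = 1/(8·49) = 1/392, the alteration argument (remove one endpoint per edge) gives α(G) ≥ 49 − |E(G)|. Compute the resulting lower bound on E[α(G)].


E[|E(G)|] = C(49, 2)·p = 1176 · (1/392) = 3.
E[α(G)] ≥ n − E[|E(G)|] = 49 − 3 = 46.
Numerically: ≈ 46.000000.
(This is only a lower bound; the true E[α(G)] may be larger.)

E[α(G)] ≥ 46 ≈ 46.000000.


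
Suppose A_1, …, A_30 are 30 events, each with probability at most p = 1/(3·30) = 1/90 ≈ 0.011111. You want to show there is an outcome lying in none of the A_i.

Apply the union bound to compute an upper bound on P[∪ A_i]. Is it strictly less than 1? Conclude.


Union bound: P[∪_{i=1}^{30} A_i] ≤ Σ_i P[A_i] ≤ 30·p = 30·(1/90) = 1/3.
Numerically: 1/3 ≈ 0.333333.
Is 1/3 < 1? YES.
Since P[∪ A_i] ≤ 1/3 < 1, the complement has P[∩ A_i^c] ≥ 1 − 1/3 = 2/3 > 0, so some outcome avoids every A_i.

30·p = 1/3 ≈ 0.333333; existence CERTIFIED by the union bound.


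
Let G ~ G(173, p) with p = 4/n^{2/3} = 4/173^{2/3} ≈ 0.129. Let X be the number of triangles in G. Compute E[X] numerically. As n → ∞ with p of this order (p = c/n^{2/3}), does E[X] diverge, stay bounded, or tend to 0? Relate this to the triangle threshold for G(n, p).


Number of potential triangles: C(173, 3) = 848046.
Each occurs with probability p³ ≈ (0.129)³ ≈ 2.13839e-03.
By linearity: E[X] = C(173, 3)·p³ ≈ 848046 · 2.13839e-03 ≈ 1813.457.
Since α = 2/3 < 1, p = c/n^{2/3} ≫ 1/n is above the triangle threshold p ~ 1/n. Asymptotically E[X] ~ (c³/6)·n^{3(1−α)} = (4³/6)·n^{1} → ∞; triangles are abundant w.h.p.

E[X] ≈ 1813.457; in regime p = Θ(1/n^{2/3}) E[X] diverges (above the triangle threshold p ~ 1/n).


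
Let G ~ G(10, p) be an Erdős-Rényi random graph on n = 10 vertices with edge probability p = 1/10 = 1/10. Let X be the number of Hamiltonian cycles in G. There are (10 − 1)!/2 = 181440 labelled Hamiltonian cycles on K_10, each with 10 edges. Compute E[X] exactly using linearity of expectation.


K_10 has (10 − 1)!/2 = 181440 labelled Hamiltonian cycles.
For each such Hamiltonian cycle H, let X_H = 1 if all 10 edges of H are present in G. Then P[X_H = 1] = p^{10} = (1/10)^{10} = 1/10000000000.
Summing the indicators: E[X] = Σ_H E[X_H] = 181440 · p^{10} = 181440 · 1/10000000000 = 567/31250000.
Numerically: E[X] ≈ 1.8144e-05.

E[X] = 181440 · (1/10)^{10} = 567/31250000 ≈ 1.8144e-05.


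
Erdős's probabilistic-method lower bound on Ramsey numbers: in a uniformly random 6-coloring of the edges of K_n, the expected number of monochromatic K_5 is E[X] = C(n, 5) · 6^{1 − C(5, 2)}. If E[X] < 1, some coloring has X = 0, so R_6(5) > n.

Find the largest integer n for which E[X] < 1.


We need C(n, 5) · 6^{1 − 10} < 1, i.e. C(n, 5) < 6^{10 − 1} = 10077696.
Check values of n near the boundary:
  n = 65: C(65, 5) = 8259888; 8259888 < 10077696? YES
  n = 66: C(66, 5) = 8936928; 8936928 < 10077696? YES
  n = 67: C(67, 5) = 9657648; 9657648 < 10077696? YES
  n = 68: C(68, 5) = 10424128; 10424128 < 10077696? NO
  n = 69: C(69, 5) = 11238513; 11238513 < 10077696? NO
The largest n with C(n, 5) < 10077696 is n = 67 (where E[X] = 67067/69984 ≈ 0.958319). Hence R_6(5) > 67, i.e. R_6(5) ≥ 68.

Largest n = 67; hence R_6(5) > 67.


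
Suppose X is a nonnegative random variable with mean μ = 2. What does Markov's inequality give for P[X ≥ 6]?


μ = E[X] = 2, a = 6.
Markov: P[X ≥ 6] ≤ μ/a = (2)/6 = 1/3.
Numerically: ≈ 0.3333.
(Since a = 6 > μ = 2.0000, the bound 1/3 is < 1 and informative.)

P[X ≥ 6] ≤ 1/3 ≈ 0.3333.


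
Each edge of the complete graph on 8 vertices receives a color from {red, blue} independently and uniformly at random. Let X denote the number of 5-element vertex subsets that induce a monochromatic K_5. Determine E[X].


Let X = Σ_S X_S over the C(8, 5) = 56 subsets S of size 5, where X_S = 1 if the K_5 on S is monochromatic.
For a fixed S, the K_5 on S has C(5, 2) = 10 edges. P[all 10 edges red] = (1/2)^10, and likewise for blue, so P[monochromatic] = 2·(1/2)^10 = 2^{1 − 10} = 1/512.
By linearity of expectation: E[X] = C(8, 5) · 2^{1 − 10} = 56 · 1/512 = 7/64.
Numerically: E[X] ≈ 0.109375.

E[X] = C(8,5)·2^(1−C(5,2)) = 7/64 ≈ 0.109375.


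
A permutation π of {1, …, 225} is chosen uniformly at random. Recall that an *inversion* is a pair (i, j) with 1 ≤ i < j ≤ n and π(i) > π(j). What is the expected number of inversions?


Write X = Σ X_I over the C(225, 2) = 25200 pairs i < j, with X_I the indicator of one inversion.
There are 25200 indicators.
For each fixed pair i < j, the values π(i) and π(j) are two distinct elements of {1, …, 225} in uniformly random order; by symmetry P[π(i) > π(j)] = 1/2.
By linearity: E[X] = 25200 · (1/2) = C(225, 2) · (1/2) = 25200/2 = 12600 ≈ 12600.000.

E[X] = 12600 = 12600.000.


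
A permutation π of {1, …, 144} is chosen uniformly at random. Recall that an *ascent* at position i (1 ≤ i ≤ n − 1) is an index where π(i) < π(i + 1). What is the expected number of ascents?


Write X = Σ X_I over i = 1, …, 143, with X_I the indicator of one ascent.
There are 143 indicators.
For each fixed i, the pair (π(i), π(i+1)) is a uniformly random ordered pair of distinct values from {1, …, 144}; by symmetry P[π(i) < π(i+1)] = 1/2.
By linearity: E[X] = 143 · (1/2) = (144 − 1) · (1/2) = 143/2 ≈ 71.500000.

E[X] = 143/2 = 71.500000.


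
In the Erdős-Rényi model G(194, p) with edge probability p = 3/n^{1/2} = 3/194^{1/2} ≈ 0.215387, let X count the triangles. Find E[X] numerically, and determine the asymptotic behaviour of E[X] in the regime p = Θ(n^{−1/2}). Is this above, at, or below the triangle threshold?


Number of potential triangles: C(194, 3) = 1198144.
Each occurs with probability p³ ≈ (0.215387)³ ≈ 9.99220118e-03.
By linearity: E[X] = C(194, 3)·p³ ≈ 1198144 · 9.99220118e-03 ≈ 11972.095887.
Since α = 1/2 < 1, p = c/n^{1/2} ≫ 1/n is above the triangle threshold p ~ 1/n. Asymptotically E[X] ~ (c³/6)·n^{3(1−α)} = (3³/6)·n^{1.5} → ∞; triangles are abundant w.h.p.

E[X] ≈ 11972.095887; in regime p = Θ(1/n^{1/2}) E[X] diverges (above the triangle threshold p ~ 1/n).


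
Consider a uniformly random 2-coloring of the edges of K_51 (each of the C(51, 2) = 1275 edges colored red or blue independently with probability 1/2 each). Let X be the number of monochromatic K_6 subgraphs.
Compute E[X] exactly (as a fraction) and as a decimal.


Let X = Σ_S X_S over the C(51, 6) = 18009460 subsets S of size 6, where X_S = 1 if the K_6 on S is monochromatic.
For a fixed S, the K_6 on S has C(6, 2) = 15 edges. P[all 15 edges red] = (1/2)^15, and likewise for blue, so P[monochromatic] = 2·(1/2)^15 = 2^{1 − 15} = 1/16384.
Summing: E[X] = C(51, 6) · 2^{1 − 15} = 18009460 · 1/16384 = 4502365/4096.
Numerically: E[X] ≈ 1099.2102.

E[X] = C(51,6)·2^(1−C(6,2)) = 4502365/4096 ≈ 1099.2102.


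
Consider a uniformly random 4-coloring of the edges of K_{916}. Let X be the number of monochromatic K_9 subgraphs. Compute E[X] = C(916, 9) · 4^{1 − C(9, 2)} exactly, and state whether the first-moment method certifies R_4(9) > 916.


E[X] = C(916, 9) · 4^{1 − 36} = 1202748565202942340440 · 4^{−35} = 1202748565202942340440/1180591620717411303424.
As a reduced fraction: E[X] = 150343570650367792555/147573952589676412928 ≈ 1.01877.
Is E[X] < 1? NO.
Since E[X] ≥ 1, the first-moment bound is inconclusive at n = 916; it does NOT by itself certify R_4(9) > 916.

E[X] = 150343570650367792555/147573952589676412928 ≈ 1.01877; E[X] ≥ 1; first-moment method inconclusive here.


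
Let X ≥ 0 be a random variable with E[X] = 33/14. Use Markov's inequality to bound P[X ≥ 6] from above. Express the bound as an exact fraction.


μ = E[X] = 33/14, a = 6.
Markov: P[X ≥ 6] ≤ μ/a = (33/14)/6 = 11/28.
Numerically: ≈ 0.393.
(Since a = 6 > μ = 2.357, the bound 11/28 is < 1 and informative.)

P[X ≥ 6] ≤ 11/28 ≈ 0.393.


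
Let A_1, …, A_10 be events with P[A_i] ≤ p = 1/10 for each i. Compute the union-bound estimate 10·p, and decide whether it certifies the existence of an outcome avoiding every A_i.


Union bound: P[∪_{i=1}^{10} A_i] ≤ Σ_i P[A_i] ≤ 10·p = 10·(1/10) = 1.
Numerically: 1 ≈ 1.00000.
Is 1 < 1? NO.
Since the bound 1 is ≥ 1, the union bound is uninformative here; it does NOT by itself certify existence.

10·p = 1 ≈ 1.00000; existence NOT certified by the union bound.


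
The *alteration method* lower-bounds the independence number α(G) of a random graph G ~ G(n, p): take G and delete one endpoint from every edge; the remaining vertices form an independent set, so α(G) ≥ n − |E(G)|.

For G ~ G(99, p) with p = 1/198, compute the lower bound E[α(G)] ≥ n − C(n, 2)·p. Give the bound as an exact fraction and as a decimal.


E[|E(G)|] = C(99, 2)·p = 4851 · (1/198) = 49/2.
E[α(G)] ≥ n − E[|E(G)|] = 99 − 49/2 = 149/2.
Numerically: ≈ 74.500.
(This is only a lower bound; the true E[α(G)] may be larger.)

E[α(G)] ≥ 149/2 ≈ 74.500.


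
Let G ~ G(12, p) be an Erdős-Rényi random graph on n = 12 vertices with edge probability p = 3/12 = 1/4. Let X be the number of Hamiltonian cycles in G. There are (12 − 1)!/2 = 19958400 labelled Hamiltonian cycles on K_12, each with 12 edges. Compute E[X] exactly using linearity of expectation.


K_12 has (12 − 1)!/2 = 19958400 labelled Hamiltonian cycles.
For each such Hamiltonian cycle H, let X_H = 1 if all 12 edges of H are present in G. Then P[X_H = 1] = p^{12} = (1/4)^{12} = 1/16777216.
Summing the indicators: E[X] = Σ_H E[X_H] = 19958400 · p^{12} = 19958400 · 1/16777216 = 155925/131072.
Numerically: E[X] ≈ 1.19.

E[X] = 19958400 · (1/4)^{12} = 155925/131072 ≈ 1.19.


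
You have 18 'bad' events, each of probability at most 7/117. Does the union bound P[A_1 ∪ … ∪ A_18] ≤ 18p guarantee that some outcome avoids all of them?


Union bound: P[∪_{i=1}^{18} A_i] ≤ Σ_i P[A_i] ≤ 18·p = 18·(7/117) = 14/13.
Numerically: 14/13 ≈ 1.07692.
Is 14/13 < 1? NO.
Since the bound 14/13 is ≥ 1, the union bound is uninformative here; it does NOT by itself certify existence.

18·p = 14/13 ≈ 1.07692; existence NOT certified by the union bound.


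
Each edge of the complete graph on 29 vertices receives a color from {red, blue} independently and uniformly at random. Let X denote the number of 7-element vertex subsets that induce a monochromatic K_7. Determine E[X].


Let X = Σ_S X_S over the C(29, 7) = 1560780 subsets S of size 7, where X_S = 1 if the K_7 on S is monochromatic.
For a fixed S, the K_7 on S has C(7, 2) = 21 edges. P[all 21 edges red] = (1/2)^21, and likewise for blue, so P[monochromatic] = 2·(1/2)^21 = 2^{1 − 21} = 1/1048576.
By linearity: E[X] = C(29, 7) · 2^{1 − 21} = 1560780 · 1/1048576 = 390195/262144.
Numerically: E[X] ≈ 1.48848.

E[X] = C(29,7)·2^(1−C(7,2)) = 390195/262144 ≈ 1.48848.


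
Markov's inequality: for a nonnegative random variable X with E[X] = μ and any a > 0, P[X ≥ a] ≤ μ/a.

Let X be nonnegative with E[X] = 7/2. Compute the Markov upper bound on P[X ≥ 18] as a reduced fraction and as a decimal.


μ = E[X] = 7/2, a = 18.
Markov: P[X ≥ 18] ≤ μ/a = (7/2)/18 = 7/36.
Numerically: ≈ 0.1944.
(Since a = 18 > μ = 3.5000, the bound 7/36 is < 1 and informative.)

P[X ≥ 18] ≤ 7/36 ≈ 0.1944.


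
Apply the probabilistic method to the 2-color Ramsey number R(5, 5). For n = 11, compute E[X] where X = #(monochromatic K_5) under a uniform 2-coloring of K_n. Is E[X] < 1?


E[X] = C(11, 5) · 2^{1 − 10} = 462 · 2^{−9} = 462/512.
As a reduced fraction: E[X] = 231/256 ≈ 0.902.
Is E[X] < 1? YES.
Since E[X] < 1, there exists a 2-coloring of K_{11} with no monochromatic K_5; hence R(5, 5) > 11.

E[X] = 231/256 ≈ 0.902; E[X] < 1, so R(5, 5) > 11.


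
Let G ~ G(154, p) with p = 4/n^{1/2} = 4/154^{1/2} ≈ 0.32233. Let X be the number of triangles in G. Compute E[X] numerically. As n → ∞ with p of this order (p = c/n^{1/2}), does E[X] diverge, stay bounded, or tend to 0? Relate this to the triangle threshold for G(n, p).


Number of potential triangles: C(154, 3) = 596904.
Each occurs with probability p³ ≈ (0.32233)³ ≈ 3.3488747e-02.
By linearity: E[X] = C(154, 3)·p³ ≈ 596904 · 3.3488747e-02 ≈ 19989.56677.
Since α = 1/2 < 1, p = c/n^{1/2} ≫ 1/n is above the triangle threshold p ~ 1/n. Asymptotically E[X] ~ (c³/6)·n^{3(1−α)} = (4³/6)·n^{1.5} → ∞; triangles are abundant w.h.p.

E[X] ≈ 19989.56677; in regime p = Θ(1/n^{1/2}) E[X] diverges (above the triangle threshold p ~ 1/n).


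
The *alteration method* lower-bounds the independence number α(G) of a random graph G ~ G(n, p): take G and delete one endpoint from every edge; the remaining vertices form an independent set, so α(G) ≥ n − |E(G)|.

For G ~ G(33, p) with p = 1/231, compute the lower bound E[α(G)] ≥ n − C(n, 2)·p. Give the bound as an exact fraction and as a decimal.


E[|E(G)|] = C(33, 2)·p = 528 · (1/231) = 16/7.
E[α(G)] ≥ n − E[|E(G)|] = 33 − 16/7 = 215/7.
Numerically: ≈ 30.7143.
(This is only a lower bound; the true E[α(G)] may be larger.)

E[α(G)] ≥ 215/7 ≈ 30.7143.


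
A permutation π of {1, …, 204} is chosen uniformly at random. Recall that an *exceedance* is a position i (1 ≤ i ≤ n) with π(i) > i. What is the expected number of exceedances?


Write X = Σ_{i=1}^{204} X_i, where X_i = 1_{π(i) > i}.
For each fixed i, π(i) is uniform over {1, …, 204} (marginal of a uniform permutation), so P[π(i) > i] = (n − i)/n. Summing: Σ_{i=1}^{204} (n − i)/n = (0 + 1 + … + 203)/204 = 204(204 − 1)/(2·204) = (204 − 1)/2.
Hence E[X] = Σ_{i=1}^{204} (204 − i)/204 = 203/2 ≈ 101.500000.

E[X] = 203/2 = 101.500000.


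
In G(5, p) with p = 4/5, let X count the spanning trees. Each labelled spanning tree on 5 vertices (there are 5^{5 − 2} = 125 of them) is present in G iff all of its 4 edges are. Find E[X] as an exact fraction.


K_5 has 5^{5 − 2} = 125 labelled spanning trees.
For each such spanning tree H, let X_H = 1 if all 4 edges of H are present in G. Then P[X_H = 1] = p^{4} = (4/5)^{4} = 256/625.
By linearity of expectation: E[X] = Σ_H E[X_H] = 125 · p^{4} = 125 · 256/625 = 256/5.
Numerically: E[X] ≈ 51.2.

E[X] = 125 · (4/5)^{4} = 256/5 ≈ 51.2.


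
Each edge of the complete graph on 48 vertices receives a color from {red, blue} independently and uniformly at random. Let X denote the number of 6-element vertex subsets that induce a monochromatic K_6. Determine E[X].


Let X = Σ_S X_S over the C(48, 6) = 12271512 subsets S of size 6, where X_S = 1 if the K_6 on S is monochromatic.
For a fixed S, the K_6 on S has C(6, 2) = 15 edges. P[all 15 edges red] = (1/2)^15, and likewise for blue, so P[monochromatic] = 2·(1/2)^15 = 2^{1 − 15} = 1/16384.
By linearity: E[X] = C(48, 6) · 2^{1 − 15} = 12271512 · 1/16384 = 1533939/2048.
Numerically: E[X] ≈ 748.99365.

E[X] = C(48,6)·2^(1−C(6,2)) = 1533939/2048 ≈ 748.99365.


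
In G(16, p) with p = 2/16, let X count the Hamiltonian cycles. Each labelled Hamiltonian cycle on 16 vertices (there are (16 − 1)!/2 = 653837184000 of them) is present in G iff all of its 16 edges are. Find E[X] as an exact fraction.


K_16 has (16 − 1)!/2 = 653837184000 labelled Hamiltonian cycles.
For each such Hamiltonian cycle H, let X_H = 1 if all 16 edges of H are present in G. Then P[X_H = 1] = p^{16} = (1/8)^{16} = 1/281474976710656.
By linearity of expectation: E[X] = Σ_H E[X_H] = 653837184000 · p^{16} = 653837184000 · 1/281474976710656 = 638512875/274877906944.
Numerically: E[X] ≈ 0.00232.

E[X] = 653837184000 · (1/8)^{16} = 638512875/274877906944 ≈ 0.00232.


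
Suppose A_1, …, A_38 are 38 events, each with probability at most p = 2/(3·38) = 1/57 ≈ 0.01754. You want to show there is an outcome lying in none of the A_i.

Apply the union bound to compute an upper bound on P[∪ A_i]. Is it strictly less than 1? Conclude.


Union bound: P[∪_{i=1}^{38} A_i] ≤ Σ_i P[A_i] ≤ 38·p = 38·(1/57) = 2/3.
Numerically: 2/3 ≈ 0.66667.
Is 2/3 < 1? YES.
Since P[∪ A_i] ≤ 2/3 < 1, the complement has P[∩ A_i^c] ≥ 1 − 2/3 = 1/3 > 0, so some outcome avoids every A_i.

38·p = 2/3 ≈ 0.66667; existence CERTIFIED by the union bound.


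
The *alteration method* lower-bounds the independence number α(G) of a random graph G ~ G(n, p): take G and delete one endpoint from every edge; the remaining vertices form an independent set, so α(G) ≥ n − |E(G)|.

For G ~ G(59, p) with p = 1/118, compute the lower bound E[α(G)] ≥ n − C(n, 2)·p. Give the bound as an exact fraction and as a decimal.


E[|E(G)|] = C(59, 2)·p = 1711 · (1/118) = 29/2.
E[α(G)] ≥ n − E[|E(G)|] = 59 − 29/2 = 89/2.
Numerically: ≈ 44.5000.
(This is only a lower bound; the true E[α(G)] may be larger.)

E[α(G)] ≥ 89/2 ≈ 44.5000.


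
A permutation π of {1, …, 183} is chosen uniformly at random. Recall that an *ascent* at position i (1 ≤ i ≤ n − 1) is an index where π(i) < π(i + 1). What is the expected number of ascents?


Write X = Σ X_I over i = 1, …, 182, with X_I the indicator of one ascent.
There are 182 indicators.
For each fixed i, the pair (π(i), π(i+1)) is a uniformly random ordered pair of distinct values from {1, …, 183}; by symmetry P[π(i) < π(i+1)] = 1/2.
By linearity: E[X] = 182 · (1/2) = (183 − 1) · (1/2) = 91 ≈ 91.000.

E[X] = 91 = 91.000.


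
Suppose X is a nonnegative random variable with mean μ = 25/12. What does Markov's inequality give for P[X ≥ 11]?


μ = E[X] = 25/12, a = 11.
Markov: P[X ≥ 11] ≤ μ/a = (25/12)/11 = 25/132.
Numerically: ≈ 0.18939.
(Since a = 11 > μ = 2.08333, the bound 25/132 is < 1 and informative.)

P[X ≥ 11] ≤ 25/132 ≈ 0.18939.
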